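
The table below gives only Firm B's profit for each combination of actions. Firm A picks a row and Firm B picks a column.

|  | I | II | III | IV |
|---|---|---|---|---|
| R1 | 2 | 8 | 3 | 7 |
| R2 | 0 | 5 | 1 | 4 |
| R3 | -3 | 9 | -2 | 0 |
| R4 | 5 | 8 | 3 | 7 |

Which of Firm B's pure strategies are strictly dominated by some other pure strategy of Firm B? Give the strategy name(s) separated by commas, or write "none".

I, III, IV

I: dominated, since II does at least as well everywhere (R1: 8>2, R2: 5>0, R3: 9>-3, R4: 8>5).
Nothing dominates II: I at R1 (8>2); III at R1 (8>3); IV at R1 (8>7).
III: dominated, since II does at least as well everywhere (R1: 8>3, R2: 5>1, R3: 9>-2, R4: 8>3).
IV is strictly dominated by II (R1: 8>7, R2: 5>4, R3: 9>0, R4: 8>7).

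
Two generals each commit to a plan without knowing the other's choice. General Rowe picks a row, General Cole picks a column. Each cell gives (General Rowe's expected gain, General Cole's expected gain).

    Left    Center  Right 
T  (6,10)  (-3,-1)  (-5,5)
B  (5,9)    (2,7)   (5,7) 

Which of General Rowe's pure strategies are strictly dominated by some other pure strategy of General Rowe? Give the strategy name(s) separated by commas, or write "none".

none

Nothing dominates T: B at Left (6>5).
B: no other strategy beats it everywhere (T at Center (2>-3)).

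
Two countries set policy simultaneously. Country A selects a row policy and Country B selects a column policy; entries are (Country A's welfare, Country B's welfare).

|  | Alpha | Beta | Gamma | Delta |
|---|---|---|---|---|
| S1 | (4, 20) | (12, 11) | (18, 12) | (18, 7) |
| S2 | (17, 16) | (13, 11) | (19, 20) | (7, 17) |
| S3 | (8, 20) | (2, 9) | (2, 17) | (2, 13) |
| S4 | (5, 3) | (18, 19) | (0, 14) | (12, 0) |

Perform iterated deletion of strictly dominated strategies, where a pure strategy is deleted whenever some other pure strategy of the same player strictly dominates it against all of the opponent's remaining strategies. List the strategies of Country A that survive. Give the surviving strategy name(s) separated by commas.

Row S3 is eliminated: S2 beats it against every remaining column (Alpha: 17>8, Beta: 13>2, Gamma: 19>2, Delta: 7>2).
Country B's strategy Delta is strictly dominated by Gamma (S1: 12>7, S2: 20>17, S4: 14>0) and is removed.
For Country A, S2 strictly dominates S1 on the remaining columns (Alpha: 17>4, Beta: 13>12, Gamma: 19>18); eliminate S1.
Country B's strategy Alpha is strictly dominated by Gamma (S2: 20>16, S4: 14>3) and is removed.
Among the remaining strategies, none is strictly dominated by another pure strategy of the same player, so the elimination stops.
Surviving strategies — Country A: {S2, S4}; Country B: {Beta, Gamma}.

S2, S4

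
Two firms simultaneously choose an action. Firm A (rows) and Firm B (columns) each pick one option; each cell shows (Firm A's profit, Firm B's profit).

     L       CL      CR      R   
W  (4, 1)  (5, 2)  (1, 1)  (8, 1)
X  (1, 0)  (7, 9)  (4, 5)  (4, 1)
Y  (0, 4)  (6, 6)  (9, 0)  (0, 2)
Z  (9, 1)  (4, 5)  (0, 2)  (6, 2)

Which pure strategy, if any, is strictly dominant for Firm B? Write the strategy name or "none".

CL

CL vs L: W: 2>1, X: 9>0, Y: 6>4, Z: 5>1.
CL vs CR: W: 2>1, X: 9>5, Y: 6>0, Z: 5>2.
CL vs R: W: 2>1, X: 9>1, Y: 6>2, Z: 5>2.
CL strictly beats every other strategy against every opponent action, so it is strictly dominant.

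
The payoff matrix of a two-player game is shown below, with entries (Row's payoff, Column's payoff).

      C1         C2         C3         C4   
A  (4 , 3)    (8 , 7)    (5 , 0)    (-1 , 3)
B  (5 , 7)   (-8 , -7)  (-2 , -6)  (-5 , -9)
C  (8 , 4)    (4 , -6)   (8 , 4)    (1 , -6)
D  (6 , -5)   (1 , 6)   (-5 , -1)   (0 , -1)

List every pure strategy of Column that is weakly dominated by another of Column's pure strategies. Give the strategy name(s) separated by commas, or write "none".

C1 is not dominated — it holds its own against C2 at B (7>-7); C3 at A (3>0); C4 at B (7>-9).
Nothing dominates C2: C1 at A (7>3); C3 at A (7>0); C4 at A (7>3).
C3 is not dominated — it holds its own against C1 at D (-1>-5); C2 at B (-6>-7); C4 at B (-6>-9).
C2 weakly dominates C4 — A: 7>3, B: -7>-9, C: -6=-6, D: 6>-1.

C4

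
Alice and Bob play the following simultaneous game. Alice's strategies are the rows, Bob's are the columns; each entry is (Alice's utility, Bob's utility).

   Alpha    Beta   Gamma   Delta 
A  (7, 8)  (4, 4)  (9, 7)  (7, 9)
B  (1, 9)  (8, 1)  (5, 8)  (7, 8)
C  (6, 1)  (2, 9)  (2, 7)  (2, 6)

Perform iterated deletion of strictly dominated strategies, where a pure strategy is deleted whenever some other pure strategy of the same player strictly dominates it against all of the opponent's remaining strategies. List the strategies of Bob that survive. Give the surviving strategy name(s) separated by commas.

For Alice, A strictly dominates C on the remaining columns (Alpha: 7>6, Beta: 4>2, Gamma: 9>2, Delta: 7>2); eliminate C.
Column Beta is eliminated: Alpha beats it against every remaining row (A: 8>4, B: 9>1).
Column Gamma is eliminated: Alpha beats it against every remaining row (A: 8>7, B: 9>8).
Among the remaining strategies, none is strictly dominated by another pure strategy of the same player, so the elimination stops.
Surviving strategies — Alice: {A, B}; Bob: {Alpha, Delta}.

Alpha, Delta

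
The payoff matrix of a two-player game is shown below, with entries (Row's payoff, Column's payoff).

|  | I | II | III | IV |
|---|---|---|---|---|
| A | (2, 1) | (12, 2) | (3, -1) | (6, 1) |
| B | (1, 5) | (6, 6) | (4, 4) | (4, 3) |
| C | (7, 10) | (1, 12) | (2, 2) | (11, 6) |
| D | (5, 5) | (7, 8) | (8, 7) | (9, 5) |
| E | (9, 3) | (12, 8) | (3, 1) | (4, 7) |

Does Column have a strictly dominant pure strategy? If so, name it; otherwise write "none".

II

II vs I: A: 2>1, B: 6>5, C: 12>10, D: 8>5, E: 8>3.
II vs III: A: 2>-1, B: 6>4, C: 12>2, D: 8>7, E: 8>1.
II vs IV: A: 2>1, B: 6>3, C: 12>6, D: 8>5, E: 8>7.
II strictly beats every other strategy against every opponent action, so it is strictly dominant.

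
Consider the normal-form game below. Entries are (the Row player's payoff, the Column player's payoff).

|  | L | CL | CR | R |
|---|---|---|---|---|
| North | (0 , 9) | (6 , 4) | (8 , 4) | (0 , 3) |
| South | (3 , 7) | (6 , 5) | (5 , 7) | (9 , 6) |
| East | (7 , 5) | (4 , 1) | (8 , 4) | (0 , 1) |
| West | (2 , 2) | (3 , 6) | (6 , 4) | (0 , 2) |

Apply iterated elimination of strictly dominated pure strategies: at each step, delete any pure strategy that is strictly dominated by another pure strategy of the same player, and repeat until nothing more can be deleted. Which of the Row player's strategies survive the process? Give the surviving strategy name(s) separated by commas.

The Column player's strategy R is strictly dominated by CR (North: 4>3, South: 7>6, East: 4>1, West: 4>2) and is removed.
Row West is eliminated: East beats it against every remaining column (L: 7>2, CL: 4>3, CR: 8>6).
Column CL is eliminated: L beats it against every remaining row (North: 9>4, South: 7>5, East: 5>1).
The Row player's strategy South is strictly dominated by East (L: 7>3, CR: 8>5) and is removed.
The Column player's strategy CR is strictly dominated by L (North: 9>4, East: 5>4) and is removed.
The Row player's strategy North is strictly dominated by East (L: 7>0) and is removed.
Among the remaining strategies, none is strictly dominated by another pure strategy of the same player, so the elimination stops.
Surviving strategies — the Row player: {East}; the Column player: {L}.

East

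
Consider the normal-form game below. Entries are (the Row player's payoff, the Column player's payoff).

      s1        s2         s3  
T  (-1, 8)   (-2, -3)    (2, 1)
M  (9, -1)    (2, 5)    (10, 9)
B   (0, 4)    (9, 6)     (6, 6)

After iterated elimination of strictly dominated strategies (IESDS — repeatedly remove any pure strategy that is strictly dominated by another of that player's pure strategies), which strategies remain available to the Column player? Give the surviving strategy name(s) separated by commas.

For the Row player, M strictly dominates T on the remaining columns (s1: 9>-1, s2: 2>-2, s3: 10>2); eliminate T.
Column s1 is eliminated: s2 beats it against every remaining row (M: 5>-1, B: 6>4).
Among the remaining strategies, none is strictly dominated by another pure strategy of the same player, so the elimination stops.
Surviving strategies — the Row player: {M, B}; the Column player: {s2, s3}.

s2, s3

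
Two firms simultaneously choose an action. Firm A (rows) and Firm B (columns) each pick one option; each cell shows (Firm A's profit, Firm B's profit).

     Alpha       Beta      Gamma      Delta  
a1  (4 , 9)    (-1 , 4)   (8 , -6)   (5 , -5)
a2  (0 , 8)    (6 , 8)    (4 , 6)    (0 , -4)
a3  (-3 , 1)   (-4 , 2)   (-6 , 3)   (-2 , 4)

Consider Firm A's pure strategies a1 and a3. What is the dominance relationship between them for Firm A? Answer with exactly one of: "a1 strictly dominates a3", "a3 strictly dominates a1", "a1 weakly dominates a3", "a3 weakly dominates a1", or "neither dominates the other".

a1 strictly dominates a3

Compare a1 to a3 across each choice by Firm B: Alpha: 4>-3, Beta: -1>-4, Gamma: 8>-6, Delta: 5>-2.
Every comparison favours a1, so a1 strictly dominates a3.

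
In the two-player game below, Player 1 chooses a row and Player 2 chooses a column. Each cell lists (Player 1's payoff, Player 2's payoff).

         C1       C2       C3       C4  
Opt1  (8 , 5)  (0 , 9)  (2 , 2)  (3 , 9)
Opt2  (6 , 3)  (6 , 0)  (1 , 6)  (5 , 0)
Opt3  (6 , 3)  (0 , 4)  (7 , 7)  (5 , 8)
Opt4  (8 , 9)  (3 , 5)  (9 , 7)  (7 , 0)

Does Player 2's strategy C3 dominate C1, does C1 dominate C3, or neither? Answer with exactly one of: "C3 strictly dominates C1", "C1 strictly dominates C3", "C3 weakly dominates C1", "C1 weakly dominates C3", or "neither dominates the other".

neither dominates the other

C3's payoffs vs C1's, by Player 1's action — Opt1: 2<5, Opt2: 6>3, Opt3: 7>3, Opt4: 7<9.
C3 does better at Opt2, Opt3 but worse at Opt1, Opt4; neither strategy dominates the other.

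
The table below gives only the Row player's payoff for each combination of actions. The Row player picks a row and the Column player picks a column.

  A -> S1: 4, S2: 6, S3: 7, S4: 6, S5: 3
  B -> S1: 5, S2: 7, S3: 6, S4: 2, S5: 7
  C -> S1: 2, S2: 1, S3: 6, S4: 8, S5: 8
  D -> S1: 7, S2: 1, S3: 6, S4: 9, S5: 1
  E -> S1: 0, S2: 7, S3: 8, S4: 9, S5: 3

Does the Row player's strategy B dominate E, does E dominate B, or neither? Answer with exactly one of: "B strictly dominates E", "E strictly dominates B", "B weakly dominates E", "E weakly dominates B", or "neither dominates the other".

neither dominates the other

B's payoffs vs E's, by the Column player's action — S1: 5>0, S2: 7=7, S3: 6<8, S4: 2<9, S5: 7>3.
B does better at S1, S5 but worse at S3, S4; neither strategy dominates the other.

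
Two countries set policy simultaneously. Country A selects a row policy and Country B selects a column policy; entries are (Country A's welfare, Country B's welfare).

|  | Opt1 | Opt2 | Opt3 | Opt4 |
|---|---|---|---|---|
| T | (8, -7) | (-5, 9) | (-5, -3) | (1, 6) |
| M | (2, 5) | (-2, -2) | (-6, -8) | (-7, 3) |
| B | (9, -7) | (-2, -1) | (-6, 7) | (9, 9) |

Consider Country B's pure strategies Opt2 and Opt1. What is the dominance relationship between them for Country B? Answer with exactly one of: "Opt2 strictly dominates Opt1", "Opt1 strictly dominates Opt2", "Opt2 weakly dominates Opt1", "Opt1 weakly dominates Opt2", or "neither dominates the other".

Compare Opt2 to Opt1 across every action of Country A: T: 9>-7, M: -2<5, B: -1>-7.
Opt2 does better at T, B but worse at M; neither strategy dominates the other.

neither dominates the other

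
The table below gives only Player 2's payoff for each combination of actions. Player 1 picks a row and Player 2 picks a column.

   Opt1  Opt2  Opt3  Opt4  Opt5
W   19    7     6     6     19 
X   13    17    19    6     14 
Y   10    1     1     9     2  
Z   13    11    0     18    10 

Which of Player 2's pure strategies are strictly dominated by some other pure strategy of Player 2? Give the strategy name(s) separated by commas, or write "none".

none

Opt1 is not dominated — it holds its own against Opt2 at W (19>7); Opt3 at W (19>6); Opt4 at W (19>6); Opt5 at W (19=19).
Opt2 is not dominated — it holds its own against Opt1 at X (17>13); Opt3 at W (7>6); Opt4 at W (7>6); Opt5 at X (17>14).
Opt3 is not dominated — it holds its own against Opt1 at X (19>13); Opt2 at X (19>17); Opt4 at W (6=6); Opt5 at X (19>14).
Opt4 is not dominated — it holds its own against Opt1 at Z (18>13); Opt2 at Y (9>1); Opt3 at W (6=6); Opt5 at Y (9>2).
Opt5 is not dominated — it holds its own against Opt1 at W (19=19); Opt2 at W (19>7); Opt3 at W (19>6); Opt4 at W (19>6).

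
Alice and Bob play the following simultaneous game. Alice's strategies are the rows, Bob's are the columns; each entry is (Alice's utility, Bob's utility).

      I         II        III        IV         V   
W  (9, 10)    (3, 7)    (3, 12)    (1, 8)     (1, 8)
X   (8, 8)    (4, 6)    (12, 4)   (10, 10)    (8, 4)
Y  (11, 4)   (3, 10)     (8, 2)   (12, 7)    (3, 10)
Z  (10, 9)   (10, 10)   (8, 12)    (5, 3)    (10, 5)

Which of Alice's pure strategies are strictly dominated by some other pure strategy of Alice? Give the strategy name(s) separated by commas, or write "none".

W

Z strictly dominates W — I: 10>9, II: 10>3, III: 8>3, IV: 5>1, V: 10>1.
X: no other strategy beats it everywhere (W at II (4>3); Y at II (4>3); Z at III (12>8)).
Y: no other strategy beats it everywhere (W at I (11>9); X at I (11>8); Z at I (11>10)).
Z: no other strategy beats it everywhere (W at I (10>9); X at I (10>8); Y at II (10>3)).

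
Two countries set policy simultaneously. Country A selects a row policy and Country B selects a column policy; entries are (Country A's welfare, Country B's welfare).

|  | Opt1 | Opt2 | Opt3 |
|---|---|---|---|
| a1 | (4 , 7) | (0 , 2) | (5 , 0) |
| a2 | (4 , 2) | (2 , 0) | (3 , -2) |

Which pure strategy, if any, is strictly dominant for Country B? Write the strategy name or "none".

Opt1

Opt1 vs Opt2: a1: 7>2, a2: 2>0.
Opt1 vs Opt3: a1: 7>0, a2: 2>-2.
Opt1 strictly beats every other strategy against every opponent action, so it is strictly dominant.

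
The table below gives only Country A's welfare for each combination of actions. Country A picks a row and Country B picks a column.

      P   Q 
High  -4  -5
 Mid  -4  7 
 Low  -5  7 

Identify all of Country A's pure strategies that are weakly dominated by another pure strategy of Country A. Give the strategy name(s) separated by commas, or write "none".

High, Low

High: dominated, since Mid does at least as well everywhere (P: -4=-4, Q: 7>-5).
Mid: no other strategy beats it everywhere (High at Q (7>-5); Low at P (-4>-5)).
Low: dominated, since Mid does at least as well everywhere (P: -4>-5, Q: 7=7).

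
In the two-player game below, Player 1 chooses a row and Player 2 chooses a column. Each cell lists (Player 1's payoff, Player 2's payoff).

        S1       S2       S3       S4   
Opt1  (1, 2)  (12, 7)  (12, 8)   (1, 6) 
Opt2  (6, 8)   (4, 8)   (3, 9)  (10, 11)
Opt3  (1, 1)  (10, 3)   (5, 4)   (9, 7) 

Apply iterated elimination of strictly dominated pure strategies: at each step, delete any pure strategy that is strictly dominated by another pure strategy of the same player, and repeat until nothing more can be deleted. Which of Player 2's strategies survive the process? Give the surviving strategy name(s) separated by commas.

Column S1 is eliminated: S3 beats it against every remaining row (Opt1: 8>2, Opt2: 9>8, Opt3: 4>1).
Player 2's strategy S2 is strictly dominated by S3 (Opt1: 8>7, Opt2: 9>8, Opt3: 4>3) and is removed.
Among the remaining strategies, none is strictly dominated by another pure strategy of the same player, so the elimination stops.
Surviving strategies — Player 1: {Opt1, Opt2, Opt3}; Player 2: {S3, S4}.

S3, S4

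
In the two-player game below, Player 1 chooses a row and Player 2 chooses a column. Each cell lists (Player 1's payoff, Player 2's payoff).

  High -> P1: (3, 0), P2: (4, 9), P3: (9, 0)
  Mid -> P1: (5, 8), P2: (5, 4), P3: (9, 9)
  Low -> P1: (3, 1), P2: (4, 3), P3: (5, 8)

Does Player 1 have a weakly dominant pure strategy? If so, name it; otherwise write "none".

Mid vs High: P1: 5>3, P2: 5>4, P3: 9=9.
Mid vs Low: P1: 5>3, P2: 5>4, P3: 9>5.
Mid is at least as good as every other strategy against every opponent action, so it is weakly dominant.

Mid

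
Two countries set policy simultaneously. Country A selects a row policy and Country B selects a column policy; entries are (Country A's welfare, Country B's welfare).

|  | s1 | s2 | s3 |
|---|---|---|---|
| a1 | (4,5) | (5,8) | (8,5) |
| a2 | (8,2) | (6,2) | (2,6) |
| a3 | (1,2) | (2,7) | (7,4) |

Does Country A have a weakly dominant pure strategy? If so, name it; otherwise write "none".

a1 fails to dominate a2 at s1 (4<8).
a2 fails to dominate a1 at s3 (2<8).
a3 fails to dominate a1 at s1 (1<4).
No single strategy dominates all the others.

none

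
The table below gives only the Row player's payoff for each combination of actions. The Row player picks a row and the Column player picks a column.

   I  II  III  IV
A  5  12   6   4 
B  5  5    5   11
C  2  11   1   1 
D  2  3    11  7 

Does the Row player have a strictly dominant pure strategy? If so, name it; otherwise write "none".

none

A fails to dominate B at I (5=5).
B fails to dominate A at I (5=5).
C fails to dominate A at I (2<5).
D fails to dominate A at I (2<5).
No single strategy dominates all the others.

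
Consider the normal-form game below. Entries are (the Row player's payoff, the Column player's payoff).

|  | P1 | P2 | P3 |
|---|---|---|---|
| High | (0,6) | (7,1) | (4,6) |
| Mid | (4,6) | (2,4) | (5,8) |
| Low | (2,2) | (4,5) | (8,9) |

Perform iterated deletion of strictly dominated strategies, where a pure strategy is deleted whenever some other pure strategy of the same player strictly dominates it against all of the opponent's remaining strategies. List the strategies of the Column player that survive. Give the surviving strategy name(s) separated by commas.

P3

The Column player's strategy P2 is strictly dominated by P3 (High: 6>1, Mid: 8>4, Low: 9>5) and is removed.
The Row player's strategy High is strictly dominated by Mid (P1: 4>0, P3: 5>4) and is removed.
For the Column player, P3 strictly dominates P1 on the remaining rows (Mid: 8>6, Low: 9>2); eliminate P1.
The Row player's strategy Mid is strictly dominated by Low (P3: 8>5) and is removed.
Among the remaining strategies, none is strictly dominated by another pure strategy of the same player, so the elimination stops.
Surviving strategies — the Row player: {Low}; the Column player: {P3}.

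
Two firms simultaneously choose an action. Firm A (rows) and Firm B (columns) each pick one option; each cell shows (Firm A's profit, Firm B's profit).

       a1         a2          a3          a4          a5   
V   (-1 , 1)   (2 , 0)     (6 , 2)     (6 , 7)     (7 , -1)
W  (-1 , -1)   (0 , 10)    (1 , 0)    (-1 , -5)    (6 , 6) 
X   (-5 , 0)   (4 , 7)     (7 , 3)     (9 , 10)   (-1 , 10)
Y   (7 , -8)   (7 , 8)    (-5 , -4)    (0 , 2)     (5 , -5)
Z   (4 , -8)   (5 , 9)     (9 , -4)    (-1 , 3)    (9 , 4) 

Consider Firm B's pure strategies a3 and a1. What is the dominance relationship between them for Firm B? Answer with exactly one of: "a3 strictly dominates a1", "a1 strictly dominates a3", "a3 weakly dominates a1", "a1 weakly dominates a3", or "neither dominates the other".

a3 strictly dominates a1

Compare a3 to a1 across each choice by Firm A: V: 2>1, W: 0>-1, X: 3>0, Y: -4>-8, Z: -4>-8.
Every comparison favours a3, so a3 strictly dominates a1.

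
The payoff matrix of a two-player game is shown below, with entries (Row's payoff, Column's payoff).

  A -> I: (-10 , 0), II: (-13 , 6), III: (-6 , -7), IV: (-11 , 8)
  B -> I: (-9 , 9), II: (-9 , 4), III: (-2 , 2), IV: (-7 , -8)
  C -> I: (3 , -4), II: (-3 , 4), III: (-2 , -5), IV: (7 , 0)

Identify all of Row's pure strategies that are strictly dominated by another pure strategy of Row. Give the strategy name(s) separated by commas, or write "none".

A

A: dominated, since B does at least as well everywhere (I: -9>-10, II: -9>-13, III: -2>-6, IV: -7>-11).
B is not dominated — it holds its own against A at I (-9>-10); C at III (-2=-2).
C is not dominated — it holds its own against A at I (3>-10); B at I (3>-9).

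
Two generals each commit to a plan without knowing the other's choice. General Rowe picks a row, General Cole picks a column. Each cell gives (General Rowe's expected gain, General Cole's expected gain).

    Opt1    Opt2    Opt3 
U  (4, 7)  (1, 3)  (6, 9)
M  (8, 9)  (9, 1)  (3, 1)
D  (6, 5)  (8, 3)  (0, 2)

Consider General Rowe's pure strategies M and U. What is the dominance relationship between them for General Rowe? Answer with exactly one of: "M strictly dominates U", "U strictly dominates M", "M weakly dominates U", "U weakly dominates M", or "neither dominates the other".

Compare M to U across each opponent action: Opt1: 8>4, Opt2: 9>1, Opt3: 3<6.
M does better at Opt1, Opt2 but worse at Opt3; neither strategy dominates the other.

neither dominates the other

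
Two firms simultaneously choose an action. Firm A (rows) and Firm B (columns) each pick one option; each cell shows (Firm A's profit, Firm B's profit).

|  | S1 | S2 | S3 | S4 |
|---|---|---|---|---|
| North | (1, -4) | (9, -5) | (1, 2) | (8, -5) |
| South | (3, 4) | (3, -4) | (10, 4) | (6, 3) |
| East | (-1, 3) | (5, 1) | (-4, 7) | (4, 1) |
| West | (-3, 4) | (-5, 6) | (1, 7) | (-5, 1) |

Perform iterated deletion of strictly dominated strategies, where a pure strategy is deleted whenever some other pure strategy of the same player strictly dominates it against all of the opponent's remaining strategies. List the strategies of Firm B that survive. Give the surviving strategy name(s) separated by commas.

S1, S3

Row East is eliminated: North beats it against every remaining column (S1: 1>-1, S2: 9>5, S3: 1>-4, S4: 8>4).
Row West is eliminated: South beats it against every remaining column (S1: 3>-3, S2: 3>-5, S3: 10>1, S4: 6>-5).
Firm B's strategy S2 is strictly dominated by S1 (North: -4>-5, South: 4>-4) and is removed.
Column S4 is eliminated: S1 beats it against every remaining row (North: -4>-5, South: 4>3).
Row North is eliminated: South beats it against every remaining column (S1: 3>1, S3: 10>1).
Among the remaining strategies, none is strictly dominated by another pure strategy of the same player, so the elimination stops.
Surviving strategies — Firm A: {South}; Firm B: {S1, S3}.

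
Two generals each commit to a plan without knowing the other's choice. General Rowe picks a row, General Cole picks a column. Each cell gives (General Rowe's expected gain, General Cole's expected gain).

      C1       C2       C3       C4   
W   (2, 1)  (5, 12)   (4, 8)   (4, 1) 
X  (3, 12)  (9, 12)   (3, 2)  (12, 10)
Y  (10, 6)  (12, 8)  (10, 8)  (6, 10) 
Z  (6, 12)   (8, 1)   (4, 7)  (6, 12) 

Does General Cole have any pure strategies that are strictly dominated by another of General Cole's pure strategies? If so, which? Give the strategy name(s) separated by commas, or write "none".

C1: no other strategy beats it everywhere (C2 at X (12=12); C3 at X (12>2); C4 at W (1=1)).
Nothing dominates C2: C1 at W (12>1); C3 at W (12>8); C4 at W (12>1).
C3 is not dominated — it holds its own against C1 at W (8>1); C2 at Y (8=8); C4 at W (8>1).
C4 is not dominated — it holds its own against C1 at W (1=1); C2 at Y (10>8); C3 at X (10>2).

none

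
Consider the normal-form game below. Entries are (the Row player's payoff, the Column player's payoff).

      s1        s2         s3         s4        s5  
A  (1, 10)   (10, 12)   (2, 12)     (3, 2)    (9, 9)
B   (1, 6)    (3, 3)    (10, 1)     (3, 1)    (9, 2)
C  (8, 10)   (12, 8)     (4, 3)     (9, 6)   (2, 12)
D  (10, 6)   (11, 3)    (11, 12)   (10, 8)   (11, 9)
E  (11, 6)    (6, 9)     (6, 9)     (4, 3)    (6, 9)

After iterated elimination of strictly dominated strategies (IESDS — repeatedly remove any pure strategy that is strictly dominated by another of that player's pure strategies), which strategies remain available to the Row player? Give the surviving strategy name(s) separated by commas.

D

The Row player's strategy A is strictly dominated by D (s1: 10>1, s2: 11>10, s3: 11>2, s4: 10>3, s5: 11>9) and is removed.
Row B is eliminated: D beats it against every remaining column (s1: 10>1, s2: 11>3, s3: 11>10, s4: 10>3, s5: 11>9).
For the Column player, s5 strictly dominates s1 on the remaining rows (C: 12>10, D: 9>6, E: 9>6); eliminate s1.
For the Row player, D strictly dominates E on the remaining columns (s2: 11>6, s3: 11>6, s4: 10>4, s5: 11>6); eliminate E.
Column s2 is eliminated: s5 beats it against every remaining row (C: 12>8, D: 9>3).
For the Row player, D strictly dominates C on the remaining columns (s3: 11>4, s4: 10>9, s5: 11>2); eliminate C.
Column s4 is eliminated: s3 beats it against every remaining row (D: 12>8).
For the Column player, s3 strictly dominates s5 on the remaining rows (D: 12>9); eliminate s5.
Among the remaining strategies, none is strictly dominated by another pure strategy of the same player, so the elimination stops.
Surviving strategies — the Row player: {D}; the Column player: {s3}.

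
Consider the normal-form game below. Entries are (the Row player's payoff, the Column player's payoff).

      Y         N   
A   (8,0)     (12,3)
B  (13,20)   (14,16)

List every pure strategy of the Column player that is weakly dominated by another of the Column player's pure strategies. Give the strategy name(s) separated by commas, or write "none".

Y: no other strategy beats it everywhere (N at B (20>16)).
N is not dominated — it holds its own against Y at A (3>0).

none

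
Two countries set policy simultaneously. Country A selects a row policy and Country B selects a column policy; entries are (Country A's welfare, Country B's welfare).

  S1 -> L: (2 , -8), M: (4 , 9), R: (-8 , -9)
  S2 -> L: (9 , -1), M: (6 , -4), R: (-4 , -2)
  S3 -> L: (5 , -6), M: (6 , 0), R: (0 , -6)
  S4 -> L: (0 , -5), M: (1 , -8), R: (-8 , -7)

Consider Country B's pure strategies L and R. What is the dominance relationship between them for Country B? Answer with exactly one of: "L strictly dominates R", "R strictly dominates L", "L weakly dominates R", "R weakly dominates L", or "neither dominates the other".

L weakly dominates R

Compare L to R across each opponent action: S1: -8>-9, S2: -1>-2, S3: -6=-6, S4: -5>-7.
L is at least as good everywhere and strictly better somewhere (tied only at S3), so L weakly but not strictly dominates R.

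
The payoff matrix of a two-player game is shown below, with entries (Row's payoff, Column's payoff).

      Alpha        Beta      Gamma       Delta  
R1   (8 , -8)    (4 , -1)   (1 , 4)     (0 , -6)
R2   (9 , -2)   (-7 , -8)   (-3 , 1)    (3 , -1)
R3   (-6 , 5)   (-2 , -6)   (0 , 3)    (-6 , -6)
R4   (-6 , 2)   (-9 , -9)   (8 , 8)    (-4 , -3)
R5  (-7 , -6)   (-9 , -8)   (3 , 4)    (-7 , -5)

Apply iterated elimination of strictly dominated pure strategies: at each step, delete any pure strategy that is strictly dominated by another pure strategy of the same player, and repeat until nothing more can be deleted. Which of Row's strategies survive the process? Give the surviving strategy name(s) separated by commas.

R4

Row's strategy R3 is strictly dominated by R1 (Alpha: 8>-6, Beta: 4>-2, Gamma: 1>0, Delta: 0>-6) and is removed.
Column Alpha is eliminated: Gamma beats it against every remaining row (R1: 4>-8, R2: 1>-2, R4: 8>2, R5: 4>-6).
Column Beta is eliminated: Gamma beats it against every remaining row (R1: 4>-1, R2: 1>-8, R4: 8>-9, R5: 4>-8).
For Row, R4 strictly dominates R5 on the remaining columns (Gamma: 8>3, Delta: -4>-7); eliminate R5.
Column Delta is eliminated: Gamma beats it against every remaining row (R1: 4>-6, R2: 1>-1, R4: 8>-3).
For Row, R4 strictly dominates R1 on the remaining columns (Gamma: 8>1); eliminate R1.
Row's strategy R2 is strictly dominated by R4 (Gamma: 8>-3) and is removed.
Among the remaining strategies, none is strictly dominated by another pure strategy of the same player, so the elimination stops.
Surviving strategies — Row: {R4}; Column: {Gamma}.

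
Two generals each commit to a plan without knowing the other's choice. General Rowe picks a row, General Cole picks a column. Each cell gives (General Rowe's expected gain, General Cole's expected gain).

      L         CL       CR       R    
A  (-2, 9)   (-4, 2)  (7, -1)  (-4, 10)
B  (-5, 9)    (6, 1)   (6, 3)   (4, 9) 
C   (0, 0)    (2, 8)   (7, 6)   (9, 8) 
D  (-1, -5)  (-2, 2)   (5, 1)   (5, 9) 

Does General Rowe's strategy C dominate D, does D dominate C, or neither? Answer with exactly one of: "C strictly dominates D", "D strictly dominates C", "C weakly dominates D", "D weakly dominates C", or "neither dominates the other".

C strictly dominates D

Compare C to D across each choice by General Cole: L: 0>-1, CL: 2>-2, CR: 7>5, R: 9>5.
C gives a strictly higher payoff against each choice by General Cole, so C strictly dominates D.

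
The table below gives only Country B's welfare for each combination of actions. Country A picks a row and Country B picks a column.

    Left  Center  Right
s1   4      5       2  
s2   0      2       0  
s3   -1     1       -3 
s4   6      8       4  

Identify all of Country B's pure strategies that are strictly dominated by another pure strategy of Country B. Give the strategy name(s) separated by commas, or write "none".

Left, Right

Left: dominated, since Center does at least as well everywhere (s1: 5>4, s2: 2>0, s3: 1>-1, s4: 8>6).
Nothing dominates Center: Left at s1 (5>4); Right at s1 (5>2).
Center strictly dominates Right — s1: 5>2, s2: 2>0, s3: 1>-3, s4: 8>4.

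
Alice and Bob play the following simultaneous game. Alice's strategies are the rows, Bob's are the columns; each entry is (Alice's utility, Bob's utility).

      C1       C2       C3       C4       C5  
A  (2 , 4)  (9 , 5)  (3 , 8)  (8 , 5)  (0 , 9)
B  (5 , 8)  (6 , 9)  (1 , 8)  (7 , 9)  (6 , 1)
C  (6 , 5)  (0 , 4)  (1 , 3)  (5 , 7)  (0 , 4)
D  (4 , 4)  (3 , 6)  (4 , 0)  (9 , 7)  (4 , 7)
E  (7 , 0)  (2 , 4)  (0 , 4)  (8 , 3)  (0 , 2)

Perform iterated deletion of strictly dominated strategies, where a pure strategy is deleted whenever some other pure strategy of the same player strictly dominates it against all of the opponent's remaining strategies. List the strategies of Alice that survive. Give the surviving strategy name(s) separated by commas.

A, B, D

For Bob, C4 strictly dominates C1 on the remaining rows (A: 5>4, B: 9>8, C: 7>5, D: 7>4, E: 3>0); eliminate C1.
For Alice, D strictly dominates C on the remaining columns (C2: 3>0, C3: 4>1, C4: 9>5, C5: 4>0); eliminate C.
Row E is eliminated: D beats it against every remaining column (C2: 3>2, C3: 4>0, C4: 9>8, C5: 4>0).
Among the remaining strategies, none is strictly dominated by another pure strategy of the same player, so the elimination stops.
Surviving strategies — Alice: {A, B, D}; Bob: {C2, C3, C4, C5}.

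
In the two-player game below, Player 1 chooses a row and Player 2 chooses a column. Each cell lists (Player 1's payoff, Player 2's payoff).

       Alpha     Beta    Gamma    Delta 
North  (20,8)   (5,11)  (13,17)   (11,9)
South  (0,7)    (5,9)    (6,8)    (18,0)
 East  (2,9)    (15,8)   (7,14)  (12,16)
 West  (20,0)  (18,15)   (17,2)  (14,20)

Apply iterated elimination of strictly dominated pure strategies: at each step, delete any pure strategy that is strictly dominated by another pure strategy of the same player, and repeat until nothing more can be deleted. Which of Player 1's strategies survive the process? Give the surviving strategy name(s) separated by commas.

Player 1's strategy East is strictly dominated by West (Alpha: 20>2, Beta: 18>15, Gamma: 17>7, Delta: 14>12) and is removed.
Player 2's strategy Alpha is strictly dominated by Beta (North: 11>8, South: 9>7, West: 15>0) and is removed.
Row North is eliminated: West beats it against every remaining column (Beta: 18>5, Gamma: 17>13, Delta: 14>11).
For Player 2, Beta strictly dominates Gamma on the remaining rows (South: 9>8, West: 15>2); eliminate Gamma.
Among the remaining strategies, none is strictly dominated by another pure strategy of the same player, so the elimination stops.
Surviving strategies — Player 1: {South, West}; Player 2: {Beta, Delta}.

South, West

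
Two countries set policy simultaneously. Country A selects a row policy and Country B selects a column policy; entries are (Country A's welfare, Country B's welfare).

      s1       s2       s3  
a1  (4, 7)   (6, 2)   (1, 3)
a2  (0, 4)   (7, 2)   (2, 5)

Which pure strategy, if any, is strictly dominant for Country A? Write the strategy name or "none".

none

a1 fails to dominate a2 at s2 (6<7).
a2 fails to dominate a1 at s1 (0<4).
No single strategy dominates all the others.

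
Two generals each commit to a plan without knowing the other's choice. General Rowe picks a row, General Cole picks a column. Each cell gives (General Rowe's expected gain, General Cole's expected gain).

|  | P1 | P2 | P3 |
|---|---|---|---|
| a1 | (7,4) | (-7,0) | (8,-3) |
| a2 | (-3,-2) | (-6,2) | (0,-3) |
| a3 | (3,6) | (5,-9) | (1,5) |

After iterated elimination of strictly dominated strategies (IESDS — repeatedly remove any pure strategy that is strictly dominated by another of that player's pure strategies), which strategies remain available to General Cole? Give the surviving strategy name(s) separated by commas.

Row a2 is eliminated: a3 beats it against every remaining column (P1: 3>-3, P2: 5>-6, P3: 1>0).
For General Cole, P1 strictly dominates P2 on the remaining rows (a1: 4>0, a3: 6>-9); eliminate P2.
Row a3 is eliminated: a1 beats it against every remaining column (P1: 7>3, P3: 8>1).
General Cole's strategy P3 is strictly dominated by P1 (a1: 4>-3) and is removed.
Among the remaining strategies, none is strictly dominated by another pure strategy of the same player, so the elimination stops.
Surviving strategies — General Rowe: {a1}; General Cole: {P1}.

P1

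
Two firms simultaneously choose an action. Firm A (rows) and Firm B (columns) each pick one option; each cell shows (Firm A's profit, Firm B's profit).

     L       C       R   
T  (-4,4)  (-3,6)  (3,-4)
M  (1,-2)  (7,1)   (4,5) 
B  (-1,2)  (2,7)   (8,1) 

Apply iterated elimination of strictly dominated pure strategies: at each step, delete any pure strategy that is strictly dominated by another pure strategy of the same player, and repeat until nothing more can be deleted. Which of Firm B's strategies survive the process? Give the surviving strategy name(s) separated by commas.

C, R

Row T is eliminated: M beats it against every remaining column (L: 1>-4, C: 7>-3, R: 4>3).
For Firm B, C strictly dominates L on the remaining rows (M: 1>-2, B: 7>2); eliminate L.
Among the remaining strategies, none is strictly dominated by another pure strategy of the same player, so the elimination stops.
Surviving strategies — Firm A: {M, B}; Firm B: {C, R}.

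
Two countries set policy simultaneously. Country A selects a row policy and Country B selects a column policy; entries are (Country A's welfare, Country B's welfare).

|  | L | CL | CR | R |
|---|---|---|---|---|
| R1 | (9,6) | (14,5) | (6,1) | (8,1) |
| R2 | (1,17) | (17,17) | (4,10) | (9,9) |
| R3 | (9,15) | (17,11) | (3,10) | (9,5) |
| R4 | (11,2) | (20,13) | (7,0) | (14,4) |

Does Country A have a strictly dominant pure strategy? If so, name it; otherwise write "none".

R4 vs R1: L: 11>9, CL: 20>14, CR: 7>6, R: 14>8.
R4 vs R2: L: 11>1, CL: 20>17, CR: 7>4, R: 14>9.
R4 vs R3: L: 11>9, CL: 20>17, CR: 7>3, R: 14>9.
R4 strictly beats every other strategy against every opponent action, so it is strictly dominant.

R4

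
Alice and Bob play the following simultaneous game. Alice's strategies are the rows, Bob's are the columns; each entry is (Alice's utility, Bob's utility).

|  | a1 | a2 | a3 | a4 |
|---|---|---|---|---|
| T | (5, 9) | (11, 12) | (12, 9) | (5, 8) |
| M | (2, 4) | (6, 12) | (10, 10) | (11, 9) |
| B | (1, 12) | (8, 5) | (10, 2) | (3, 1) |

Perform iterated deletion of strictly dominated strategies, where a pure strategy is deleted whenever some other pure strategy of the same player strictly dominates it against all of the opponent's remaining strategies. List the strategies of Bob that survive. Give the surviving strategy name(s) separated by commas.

a2

For Alice, T strictly dominates B on the remaining columns (a1: 5>1, a2: 11>8, a3: 12>10, a4: 5>3); eliminate B.
Bob's strategy a1 is strictly dominated by a2 (T: 12>9, M: 12>4) and is removed.
Column a3 is eliminated: a2 beats it against every remaining row (T: 12>9, M: 12>10).
Column a4 is eliminated: a2 beats it against every remaining row (T: 12>8, M: 12>9).
For Alice, T strictly dominates M on the remaining columns (a2: 11>6); eliminate M.
Among the remaining strategies, none is strictly dominated by another pure strategy of the same player, so the elimination stops.
Surviving strategies — Alice: {T}; Bob: {a2}.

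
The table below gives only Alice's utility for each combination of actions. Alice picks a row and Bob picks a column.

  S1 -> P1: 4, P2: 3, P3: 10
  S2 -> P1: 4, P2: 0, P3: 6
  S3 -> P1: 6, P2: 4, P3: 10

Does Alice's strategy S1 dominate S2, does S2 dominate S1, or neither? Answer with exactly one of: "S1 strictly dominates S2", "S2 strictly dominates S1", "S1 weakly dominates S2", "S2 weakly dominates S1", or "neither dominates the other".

S1 weakly dominates S2

S1's payoffs vs S2's, by Bob's action — P1: 4=4, P2: 3>0, P3: 10>6.
S1 is at least as good everywhere and strictly better somewhere (tied only at P1), so S1 weakly but not strictly dominates S2.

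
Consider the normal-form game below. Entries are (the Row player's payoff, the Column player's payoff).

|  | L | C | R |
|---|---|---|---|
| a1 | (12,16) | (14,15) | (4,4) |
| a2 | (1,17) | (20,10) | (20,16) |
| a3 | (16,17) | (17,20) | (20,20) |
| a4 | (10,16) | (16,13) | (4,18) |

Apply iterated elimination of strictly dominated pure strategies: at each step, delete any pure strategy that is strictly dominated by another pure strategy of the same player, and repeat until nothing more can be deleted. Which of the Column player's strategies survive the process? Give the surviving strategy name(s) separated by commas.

Row a1 is eliminated: a3 beats it against every remaining column (L: 16>12, C: 17>14, R: 20>4).
Row a4 is eliminated: a3 beats it against every remaining column (L: 16>10, C: 17>16, R: 20>4).
Among the remaining strategies, none is strictly dominated by another pure strategy of the same player, so the elimination stops.
Surviving strategies — the Row player: {a2, a3}; the Column player: {L, C, R}.

L, C, R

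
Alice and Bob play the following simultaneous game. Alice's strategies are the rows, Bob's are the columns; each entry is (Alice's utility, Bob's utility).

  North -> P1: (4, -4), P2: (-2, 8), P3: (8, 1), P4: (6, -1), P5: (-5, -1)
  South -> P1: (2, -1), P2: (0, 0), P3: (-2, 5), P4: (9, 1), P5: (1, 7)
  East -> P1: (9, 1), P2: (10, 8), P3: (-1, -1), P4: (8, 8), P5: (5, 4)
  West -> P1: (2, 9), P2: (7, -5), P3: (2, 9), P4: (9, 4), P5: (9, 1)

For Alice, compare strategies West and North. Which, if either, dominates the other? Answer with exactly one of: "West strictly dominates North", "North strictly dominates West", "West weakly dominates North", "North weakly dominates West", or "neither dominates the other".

Compare West to North across each choice by Bob: P1: 2<4, P2: 7>-2, P3: 2<8, P4: 9>6, P5: 9>-5.
West does better at P2, P4, P5 but worse at P1, P3; neither strategy dominates the other.

neither dominates the other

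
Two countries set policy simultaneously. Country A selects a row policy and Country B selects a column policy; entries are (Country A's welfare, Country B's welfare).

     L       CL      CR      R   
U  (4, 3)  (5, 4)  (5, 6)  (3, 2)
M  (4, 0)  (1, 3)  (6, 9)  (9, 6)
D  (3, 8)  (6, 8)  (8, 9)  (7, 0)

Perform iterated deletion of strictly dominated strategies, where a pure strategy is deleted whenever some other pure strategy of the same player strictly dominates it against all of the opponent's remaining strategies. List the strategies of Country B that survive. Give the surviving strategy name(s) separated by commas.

For Country B, CR strictly dominates L on the remaining rows (U: 6>3, M: 9>0, D: 9>8); eliminate L.
Row U is eliminated: D beats it against every remaining column (CL: 6>5, CR: 8>5, R: 7>3).
Column CL is eliminated: CR beats it against every remaining row (M: 9>3, D: 9>8).
Column R is eliminated: CR beats it against every remaining row (M: 9>6, D: 9>0).
Row M is eliminated: D beats it against every remaining column (CR: 8>6).
Among the remaining strategies, none is strictly dominated by another pure strategy of the same player, so the elimination stops.
Surviving strategies — Country A: {D}; Country B: {CR}.

CR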